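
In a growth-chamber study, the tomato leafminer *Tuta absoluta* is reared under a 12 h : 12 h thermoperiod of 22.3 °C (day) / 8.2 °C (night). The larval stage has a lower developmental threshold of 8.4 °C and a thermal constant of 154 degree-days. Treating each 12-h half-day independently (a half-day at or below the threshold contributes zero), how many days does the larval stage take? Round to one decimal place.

22.2 days

Day half: max(0, 22.3 − 8.4) × 0.5 = 13.9 × 0.5 = 6.95 DD.
Night half: max(0, 8.2 − 8.4) × 0.5 = 0.0 × 0.5 = 0.00 DD.
Per 24 h: 6.95 DD/day.
Duration = 154 / 6.95 = 22.158 ≈ 22.2 days.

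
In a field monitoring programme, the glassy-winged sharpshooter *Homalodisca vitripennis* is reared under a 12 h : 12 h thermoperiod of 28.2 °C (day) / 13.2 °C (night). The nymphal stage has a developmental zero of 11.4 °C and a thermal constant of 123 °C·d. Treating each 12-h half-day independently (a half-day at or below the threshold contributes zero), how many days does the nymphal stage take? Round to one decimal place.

13.2 days

Day half: max(0, 28.2 − 11.4) × 0.5 = 16.8 × 0.5 = 8.40 DD.
Night half: max(0, 13.2 − 11.4) × 0.5 = 1.8 × 0.5 = 0.90 DD.
Per 24 h: 9.30 DD/day.
Duration = 123 / 9.30 = 13.226 ≈ 13.2 days.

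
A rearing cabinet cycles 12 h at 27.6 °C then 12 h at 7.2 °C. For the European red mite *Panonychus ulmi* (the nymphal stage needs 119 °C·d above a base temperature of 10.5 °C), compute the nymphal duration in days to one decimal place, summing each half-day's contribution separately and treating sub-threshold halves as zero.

13.9 days

Day half: max(0, 27.6 − 10.5) × 0.5 = 17.1 × 0.5 = 8.55 DD.
Night half: max(0, 7.2 − 10.5) × 0.5 = 0.0 × 0.5 = 0.00 DD.
Per 24 h: 8.55 DD/day.
Duration = 119 / 8.55 = 13.918 ≈ 13.9 days.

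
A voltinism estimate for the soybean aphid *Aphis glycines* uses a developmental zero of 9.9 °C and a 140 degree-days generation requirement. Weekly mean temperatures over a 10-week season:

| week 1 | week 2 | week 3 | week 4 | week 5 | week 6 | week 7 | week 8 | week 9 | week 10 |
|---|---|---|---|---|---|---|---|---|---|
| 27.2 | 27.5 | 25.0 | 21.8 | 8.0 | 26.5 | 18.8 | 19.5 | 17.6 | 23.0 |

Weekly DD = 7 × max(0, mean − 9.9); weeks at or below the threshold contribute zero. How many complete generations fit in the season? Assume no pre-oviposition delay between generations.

5 generations

Weekly DD (7 × max(0, T̄ − 9.9)): 121.1, 123.2, 105.7, 83.3, 0.0, 116.2, 62.3, 67.2, 53.9, 91.7.
Season total = 824.6 DD.
Complete generations = ⌊824.6 / 140⌋ = 5.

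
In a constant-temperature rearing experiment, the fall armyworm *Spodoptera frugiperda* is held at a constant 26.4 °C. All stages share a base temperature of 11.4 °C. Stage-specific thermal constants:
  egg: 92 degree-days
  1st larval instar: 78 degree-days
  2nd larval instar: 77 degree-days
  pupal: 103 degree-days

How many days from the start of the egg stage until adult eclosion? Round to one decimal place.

23.3 days

Daily accumulation at 26.4 °C = 26.4 − 11.4 = 15.0 DD/day.
Total K = 92 + 78 + 77 + 103 = 350 DD.
Total duration = 350 / 15.0 = 23.333 ≈ 23.3 days.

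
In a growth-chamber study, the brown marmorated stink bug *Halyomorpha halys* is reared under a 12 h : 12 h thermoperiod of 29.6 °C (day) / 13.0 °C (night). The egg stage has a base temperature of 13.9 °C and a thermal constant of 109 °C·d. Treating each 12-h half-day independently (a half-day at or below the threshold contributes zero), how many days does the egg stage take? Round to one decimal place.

13.9 days

Day half: max(0, 29.6 − 13.9) × 0.5 = 15.7 × 0.5 = 7.85 DD.
Night half: max(0, 13.0 − 13.9) × 0.5 = 0.0 × 0.5 = 0.00 DD.
Per 24 h: 7.85 DD/day.
Duration = 109 / 7.85 = 13.885 ≈ 13.9 days.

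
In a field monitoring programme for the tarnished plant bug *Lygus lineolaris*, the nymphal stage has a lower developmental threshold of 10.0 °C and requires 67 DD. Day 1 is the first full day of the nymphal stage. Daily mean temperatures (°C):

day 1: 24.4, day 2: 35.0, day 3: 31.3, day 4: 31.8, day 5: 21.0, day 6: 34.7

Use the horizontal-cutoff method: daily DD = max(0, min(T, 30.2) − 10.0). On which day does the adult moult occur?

day 4

Daily DD above 10.0 °C (capped at 20.2): 14.4, 20.2, 20.2, 20.2, 11.0, 20.2.
Cumulative: 14.4, 34.6, 54.8, 75.0, 86.0, 106.2.
The total first reaches 67 DD on day 4.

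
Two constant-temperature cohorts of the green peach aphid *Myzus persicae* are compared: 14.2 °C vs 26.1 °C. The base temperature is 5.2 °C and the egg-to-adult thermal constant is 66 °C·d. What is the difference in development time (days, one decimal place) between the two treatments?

At 14.2 °C: 66 / (14.2 − 5.2) = 66 / 9.0 = 7.333 d.
At 26.1 °C: 66 / (26.1 − 5.2) = 66 / 20.9 = 3.158 d.
Difference = |7.333 − 3.158| = 4.175 ≈ 4.2 days.

4.2 days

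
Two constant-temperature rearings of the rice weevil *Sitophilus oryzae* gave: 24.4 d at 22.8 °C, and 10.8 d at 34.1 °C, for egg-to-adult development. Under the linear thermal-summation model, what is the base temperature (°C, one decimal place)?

Under the model K = D·(T − T_b), so D₁·(T₁ − T_b) = D₂·(T₂ − T_b).
24.4·(22.8 − T_b) = 10.8·(34.1 − T_b)
T_b = (24.4·22.8 − 10.8·34.1) / (24.4 − 10.8) = 188.04 / 13.6 = 13.826 °C ≈ 13.8 °C.

13.8 °C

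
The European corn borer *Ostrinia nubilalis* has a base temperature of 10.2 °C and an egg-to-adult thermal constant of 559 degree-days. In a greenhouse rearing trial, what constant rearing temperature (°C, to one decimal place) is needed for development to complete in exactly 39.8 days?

Required daily accumulation = 559 / 39.8 = 14.045 DD/day.
T = T_base + 14.045 = 10.2 + 14.045 = 24.245 ≈ 24.2 °C.

24.2 °C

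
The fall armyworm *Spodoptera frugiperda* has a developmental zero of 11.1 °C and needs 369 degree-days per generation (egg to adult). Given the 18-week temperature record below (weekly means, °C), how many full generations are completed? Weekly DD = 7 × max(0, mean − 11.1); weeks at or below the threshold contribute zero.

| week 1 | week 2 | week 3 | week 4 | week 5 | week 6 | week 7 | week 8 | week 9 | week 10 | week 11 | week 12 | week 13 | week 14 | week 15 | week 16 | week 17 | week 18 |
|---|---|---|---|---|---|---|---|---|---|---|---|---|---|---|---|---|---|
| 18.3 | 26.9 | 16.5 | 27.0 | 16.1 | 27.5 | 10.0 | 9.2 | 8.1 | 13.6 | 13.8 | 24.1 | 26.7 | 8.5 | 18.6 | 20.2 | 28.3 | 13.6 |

Weekly DD (7 × max(0, T̄ − 11.1)): 50.4, 110.6, 37.8, 111.3, 35.0, 114.8, 0.0, 0.0, 0.0, 17.5, 18.9, 91.0, 109.2, 0.0, 52.5, 63.7, 120.4, 17.5.
Season total = 950.6 DD.
Complete generations = ⌊950.6 / 369⌋ = 2.

2 generations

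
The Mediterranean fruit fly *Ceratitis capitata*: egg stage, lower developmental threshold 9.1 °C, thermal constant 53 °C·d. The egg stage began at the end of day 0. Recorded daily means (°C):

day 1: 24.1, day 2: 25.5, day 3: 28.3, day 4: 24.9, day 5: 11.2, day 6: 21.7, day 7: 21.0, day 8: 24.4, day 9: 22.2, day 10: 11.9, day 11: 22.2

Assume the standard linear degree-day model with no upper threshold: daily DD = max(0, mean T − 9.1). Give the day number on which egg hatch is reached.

day 4

Daily DD above 9.1 °C: 15.0, 16.4, 19.2, 15.8, 2.1, 12.6, 11.9, 15.3, 13.1, 2.8, 13.1.
Cumulative: 15.0, 31.4, 50.6, 66.4, 68.5, 81.1, 93.0, 108.3, 121.4, 124.2, 137.3.
The total first reaches 53 DD on day 4.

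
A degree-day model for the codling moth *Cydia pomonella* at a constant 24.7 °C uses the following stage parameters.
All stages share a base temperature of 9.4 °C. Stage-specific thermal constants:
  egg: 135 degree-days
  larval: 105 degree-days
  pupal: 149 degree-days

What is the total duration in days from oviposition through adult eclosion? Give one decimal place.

Daily accumulation at 24.7 °C = 24.7 − 9.4 = 15.3 DD/day.
Total K = 135 + 105 + 149 = 389 DD.
Total duration = 389 / 15.3 = 25.425 ≈ 25.4 days.

25.4 days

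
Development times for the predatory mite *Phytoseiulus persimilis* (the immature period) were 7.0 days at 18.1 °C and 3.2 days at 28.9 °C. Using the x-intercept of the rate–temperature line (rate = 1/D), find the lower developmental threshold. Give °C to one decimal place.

9.0 °C

Linear rate model ⇒ the product D·(T − T_b) is constant across temperatures.
7.0·(18.1 − T_b) = 3.2·(28.9 − T_b)
T_b = (7.0·18.1 − 3.2·28.9) / (7.0 − 3.2) = 34.22 / 3.8 = 9.005 °C ≈ 9.0 °C.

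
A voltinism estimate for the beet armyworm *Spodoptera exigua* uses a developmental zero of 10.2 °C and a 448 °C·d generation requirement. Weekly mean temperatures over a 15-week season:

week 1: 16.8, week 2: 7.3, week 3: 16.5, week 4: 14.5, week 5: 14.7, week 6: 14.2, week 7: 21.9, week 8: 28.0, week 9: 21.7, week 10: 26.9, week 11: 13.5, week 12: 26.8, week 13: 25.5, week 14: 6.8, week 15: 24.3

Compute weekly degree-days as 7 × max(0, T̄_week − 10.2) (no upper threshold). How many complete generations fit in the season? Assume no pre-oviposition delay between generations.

Weekly DD (7 × max(0, T̄ − 10.2)): 46.2, 0.0, 44.1, 30.1, 31.5, 28.0, 81.9, 124.6, 80.5, 116.9, 23.1, 116.2, 107.1, 0.0, 98.7.
Season total = 928.9 DD.
Complete generations = ⌊928.9 / 448⌋ = 2.

2 generations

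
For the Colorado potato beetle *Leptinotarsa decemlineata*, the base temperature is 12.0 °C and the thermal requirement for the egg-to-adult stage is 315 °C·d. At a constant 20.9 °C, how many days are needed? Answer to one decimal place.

35.4 days

Daily accumulation = 20.9 − 12.0 = 8.9 DD/day.
Duration = 315 / 8.9 = 35.393 ≈ 35.4 days.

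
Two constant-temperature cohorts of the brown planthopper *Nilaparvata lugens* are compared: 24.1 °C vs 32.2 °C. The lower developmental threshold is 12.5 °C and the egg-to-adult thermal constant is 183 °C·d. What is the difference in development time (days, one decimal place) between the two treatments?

6.5 days

At 24.1 °C: 183 / (24.1 − 12.5) = 183 / 11.6 = 15.776 d.
At 32.2 °C: 183 / (32.2 − 12.5) = 183 / 19.7 = 9.289 d.
Difference = |15.776 − 9.289| = 6.487 ≈ 6.5 days.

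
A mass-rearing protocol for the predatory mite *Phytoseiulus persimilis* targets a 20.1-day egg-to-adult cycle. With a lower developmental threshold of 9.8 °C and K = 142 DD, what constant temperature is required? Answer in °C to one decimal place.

16.9 °C

Required daily accumulation = 142 / 20.1 = 7.065 DD/day.
T = T_base + 7.065 = 9.8 + 7.065 = 16.865 ≈ 16.9 °C.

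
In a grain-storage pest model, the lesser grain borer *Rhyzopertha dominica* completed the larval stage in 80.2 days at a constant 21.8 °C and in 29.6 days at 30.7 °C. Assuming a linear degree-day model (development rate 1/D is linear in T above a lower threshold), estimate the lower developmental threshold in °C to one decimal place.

16.6 °C

Linear rate model ⇒ the product D·(T − T_b) is constant across temperatures.
80.2·(21.8 − T_b) = 29.6·(30.7 − T_b)
T_b = (80.2·21.8 − 29.6·30.7) / (80.2 − 29.6) = 839.64 / 50.6 = 16.594 °C ≈ 16.6 °C.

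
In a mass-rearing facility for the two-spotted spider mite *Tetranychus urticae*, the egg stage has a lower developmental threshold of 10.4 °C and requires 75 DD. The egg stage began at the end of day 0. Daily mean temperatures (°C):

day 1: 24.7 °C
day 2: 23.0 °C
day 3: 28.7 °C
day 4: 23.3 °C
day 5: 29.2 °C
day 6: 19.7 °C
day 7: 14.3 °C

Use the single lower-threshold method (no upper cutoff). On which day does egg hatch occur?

day 5

Daily DD above 10.4 °C: 14.3, 12.6, 18.3, 12.9, 18.8, 9.3, 3.9.
Cumulative: 14.3, 26.9, 45.2, 58.1, 76.9, 86.2, 90.1.
The total first reaches 75 DD on day 5.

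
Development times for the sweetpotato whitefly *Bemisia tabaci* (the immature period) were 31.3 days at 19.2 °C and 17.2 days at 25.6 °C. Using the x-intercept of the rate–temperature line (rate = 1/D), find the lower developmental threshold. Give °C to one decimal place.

Under the model K = D·(T − T_b), so D₁·(T₁ − T_b) = D₂·(T₂ − T_b).
31.3·(19.2 − T_b) = 17.2·(25.6 − T_b)
T_b = (31.3·19.2 − 17.2·25.6) / (31.3 − 17.2) = 160.64 / 14.1 = 11.393 °C ≈ 11.4 °C.

11.4 °C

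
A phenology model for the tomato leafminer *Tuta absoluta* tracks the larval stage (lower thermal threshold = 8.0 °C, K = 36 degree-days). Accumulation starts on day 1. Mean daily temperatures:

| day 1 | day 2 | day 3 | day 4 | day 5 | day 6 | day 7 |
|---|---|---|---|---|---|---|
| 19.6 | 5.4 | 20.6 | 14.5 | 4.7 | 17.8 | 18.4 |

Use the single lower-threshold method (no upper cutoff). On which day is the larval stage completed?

Daily DD above 8.0 °C: 11.6, 0.0, 12.6, 6.5, 0.0, 9.8, 10.4.
Cumulative: 11.6, 11.6, 24.2, 30.7, 30.7, 40.5, 50.9.
The total first reaches 36 DD on day 6.

day 6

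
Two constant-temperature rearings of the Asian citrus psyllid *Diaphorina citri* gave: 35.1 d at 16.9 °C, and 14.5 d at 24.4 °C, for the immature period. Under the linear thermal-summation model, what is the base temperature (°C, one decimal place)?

Linear rate model ⇒ the product D·(T − T_b) is constant across temperatures.
35.1·(16.9 − T_b) = 14.5·(24.4 − T_b)
T_b = (35.1·16.9 − 14.5·24.4) / (35.1 − 14.5) = 239.39 / 20.6 = 11.621 °C ≈ 11.6 °C.

11.6 °C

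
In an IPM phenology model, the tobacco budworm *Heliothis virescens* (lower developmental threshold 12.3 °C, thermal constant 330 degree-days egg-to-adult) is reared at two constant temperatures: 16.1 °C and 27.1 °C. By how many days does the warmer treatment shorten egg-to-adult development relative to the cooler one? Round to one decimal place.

64.5 days

At 16.1 °C: 330 / (16.1 − 12.3) = 330 / 3.8 = 86.842 d.
At 27.1 °C: 330 / (27.1 − 12.3) = 330 / 14.8 = 22.297 d.
Difference = |86.842 − 22.297| = 64.545 ≈ 64.5 days.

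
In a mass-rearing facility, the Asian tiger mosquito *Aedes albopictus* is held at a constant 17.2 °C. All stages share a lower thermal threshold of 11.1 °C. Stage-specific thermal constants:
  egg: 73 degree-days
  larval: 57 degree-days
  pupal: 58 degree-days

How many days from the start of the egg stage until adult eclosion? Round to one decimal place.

30.8 days

Daily accumulation at 17.2 °C = 17.2 − 11.1 = 6.1 DD/day.
Total K = 73 + 57 + 58 = 188 DD.
Total duration = 188 / 6.1 = 30.820 ≈ 30.8 days.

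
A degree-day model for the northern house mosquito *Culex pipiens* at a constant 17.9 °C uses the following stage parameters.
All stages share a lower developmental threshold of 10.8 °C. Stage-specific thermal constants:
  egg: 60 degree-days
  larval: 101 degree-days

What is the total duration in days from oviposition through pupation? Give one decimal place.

Daily accumulation at 17.9 °C = 17.9 − 10.8 = 7.1 DD/day.
Total K = 60 + 101 = 161 DD.
Total duration = 161 / 7.1 = 22.676 ≈ 22.7 days.

22.7 days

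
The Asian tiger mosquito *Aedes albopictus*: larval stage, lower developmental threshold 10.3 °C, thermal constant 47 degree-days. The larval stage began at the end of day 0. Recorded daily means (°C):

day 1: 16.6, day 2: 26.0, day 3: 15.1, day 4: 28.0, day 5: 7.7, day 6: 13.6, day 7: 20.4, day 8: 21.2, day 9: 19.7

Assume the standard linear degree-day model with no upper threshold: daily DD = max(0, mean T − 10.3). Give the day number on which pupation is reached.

day 6

Daily DD above 10.3 °C: 6.3, 15.7, 4.8, 17.7, 0.0, 3.3, 10.1, 10.9, 9.4.
Cumulative: 6.3, 22.0, 26.8, 44.5, 44.5, 47.8, 57.9, 68.8, 78.2.
The total first reaches 47 DD on day 6.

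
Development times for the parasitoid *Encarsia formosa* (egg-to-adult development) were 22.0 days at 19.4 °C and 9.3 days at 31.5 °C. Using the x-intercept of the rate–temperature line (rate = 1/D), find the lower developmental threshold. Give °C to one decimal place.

Under the model K = D·(T − T_b), so D₁·(T₁ − T_b) = D₂·(T₂ − T_b).
22.0·(19.4 − T_b) = 9.3·(31.5 − T_b)
T_b = (22.0·19.4 − 9.3·31.5) / (22.0 − 9.3) = 133.85 / 12.7 = 10.539 °C ≈ 10.5 °C.

10.5 °C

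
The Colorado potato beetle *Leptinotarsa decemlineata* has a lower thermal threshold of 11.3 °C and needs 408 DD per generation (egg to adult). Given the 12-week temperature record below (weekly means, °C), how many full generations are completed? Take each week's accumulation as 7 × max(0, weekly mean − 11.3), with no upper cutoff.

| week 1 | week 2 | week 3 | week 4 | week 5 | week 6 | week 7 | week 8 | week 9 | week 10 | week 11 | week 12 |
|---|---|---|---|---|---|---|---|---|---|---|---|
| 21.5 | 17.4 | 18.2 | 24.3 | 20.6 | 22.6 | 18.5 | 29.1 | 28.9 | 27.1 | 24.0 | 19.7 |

Weekly DD (7 × max(0, T̄ − 11.3)): 71.4, 42.7, 48.3, 91.0, 65.1, 79.1, 50.4, 124.6, 123.2, 110.6, 88.9, 58.8.
Season total = 954.1 DD.
Complete generations = ⌊954.1 / 408⌋ = 2.

2 generations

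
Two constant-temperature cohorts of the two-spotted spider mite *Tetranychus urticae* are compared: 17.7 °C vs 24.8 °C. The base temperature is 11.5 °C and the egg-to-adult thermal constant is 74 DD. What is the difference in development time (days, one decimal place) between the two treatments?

6.4 days

At 17.7 °C: 74 / (17.7 − 11.5) = 74 / 6.2 = 11.935 d.
At 24.8 °C: 74 / (24.8 − 11.5) = 74 / 13.3 = 5.564 d.
Difference = |11.935 − 5.564| = 6.372 ≈ 6.4 days.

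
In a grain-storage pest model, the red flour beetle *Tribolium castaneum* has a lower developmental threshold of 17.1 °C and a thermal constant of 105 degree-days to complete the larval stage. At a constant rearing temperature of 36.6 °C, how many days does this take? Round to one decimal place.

5.4 days

Daily accumulation = 36.6 − 17.1 = 19.5 DD/day.
Duration = 105 / 19.5 = 5.385 ≈ 5.4 days.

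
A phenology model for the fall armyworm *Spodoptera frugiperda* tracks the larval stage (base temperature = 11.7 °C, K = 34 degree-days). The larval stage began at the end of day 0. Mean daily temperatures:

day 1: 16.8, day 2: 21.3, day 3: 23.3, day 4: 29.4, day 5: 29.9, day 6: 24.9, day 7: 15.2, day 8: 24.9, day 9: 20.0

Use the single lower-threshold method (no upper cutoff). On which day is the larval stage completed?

day 4

Daily DD above 11.7 °C: 5.1, 9.6, 11.6, 17.7, 18.2, 13.2, 3.5, 13.2, 8.3.
Cumulative: 5.1, 14.7, 26.3, 44.0, 62.2, 75.4, 78.9, 92.1, 100.4.
The total first reaches 34 DD on day 4.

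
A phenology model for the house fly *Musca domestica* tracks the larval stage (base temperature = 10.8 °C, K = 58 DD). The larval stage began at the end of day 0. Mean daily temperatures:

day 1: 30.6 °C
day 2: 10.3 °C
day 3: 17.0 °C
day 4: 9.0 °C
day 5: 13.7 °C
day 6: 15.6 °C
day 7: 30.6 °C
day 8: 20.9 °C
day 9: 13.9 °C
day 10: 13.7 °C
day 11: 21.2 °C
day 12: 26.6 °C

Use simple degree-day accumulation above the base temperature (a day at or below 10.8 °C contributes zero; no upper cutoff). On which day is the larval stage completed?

Daily DD above 10.8 °C: 19.8, 0.0, 6.2, 0.0, 2.9, 4.8, 19.8, 10.1, 3.1, 2.9, 10.4, 15.8.
Cumulative: 19.8, 19.8, 26.0, 26.0, 28.9, 33.7, 53.5, 63.6, 66.7, 69.6, 80.0, 95.8.
The total first reaches 58 DD on day 8.

day 8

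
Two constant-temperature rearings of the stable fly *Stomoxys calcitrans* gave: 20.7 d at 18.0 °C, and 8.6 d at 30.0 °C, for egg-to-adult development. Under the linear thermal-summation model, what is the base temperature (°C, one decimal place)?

9.5 °C

Equal thermal constants: D₁(T₁ − T_b) = D₂(T₂ − T_b).
20.7·(18.0 − T_b) = 8.6·(30.0 − T_b)
T_b = (20.7·18.0 − 8.6·30.0) / (20.7 − 8.6) = 114.60 / 12.1 = 9.471 °C ≈ 9.5 °C.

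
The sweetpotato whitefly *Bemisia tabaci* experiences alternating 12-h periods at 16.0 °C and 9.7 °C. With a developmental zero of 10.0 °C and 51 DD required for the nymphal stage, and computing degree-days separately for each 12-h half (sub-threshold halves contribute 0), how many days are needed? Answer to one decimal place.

Day half: max(0, 16.0 − 10.0) × 0.5 = 6.0 × 0.5 = 3.00 DD.
Night half: max(0, 9.7 − 10.0) × 0.5 = 0.0 × 0.5 = 0.00 DD.
Per 24 h: 3.00 DD/day.
Duration = 51 / 3.00 = 17.000 ≈ 17.0 days.

17.0 days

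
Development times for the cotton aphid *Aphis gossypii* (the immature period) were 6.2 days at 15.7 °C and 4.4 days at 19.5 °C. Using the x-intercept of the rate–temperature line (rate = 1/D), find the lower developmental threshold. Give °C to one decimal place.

Under the model K = D·(T − T_b), so D₁·(T₁ − T_b) = D₂·(T₂ − T_b).
6.2·(15.7 − T_b) = 4.4·(19.5 − T_b)
T_b = (6.2·15.7 − 4.4·19.5) / (6.2 − 4.4) = 11.54 / 1.8 = 6.411 °C ≈ 6.4 °C.

6.4 °C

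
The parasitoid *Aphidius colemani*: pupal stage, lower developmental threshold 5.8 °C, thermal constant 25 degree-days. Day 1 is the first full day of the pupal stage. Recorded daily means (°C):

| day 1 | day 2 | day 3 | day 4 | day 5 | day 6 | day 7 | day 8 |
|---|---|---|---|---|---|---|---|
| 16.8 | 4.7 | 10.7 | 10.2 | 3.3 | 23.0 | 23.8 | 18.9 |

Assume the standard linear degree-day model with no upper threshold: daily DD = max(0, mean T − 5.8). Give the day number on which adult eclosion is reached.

Daily DD above 5.8 °C: 11.0, 0.0, 4.9, 4.4, 0.0, 17.2, 18.0, 13.1.
Cumulative: 11.0, 11.0, 15.9, 20.3, 20.3, 37.5, 55.5, 68.6.
The total first reaches 25 DD on day 6.

day 6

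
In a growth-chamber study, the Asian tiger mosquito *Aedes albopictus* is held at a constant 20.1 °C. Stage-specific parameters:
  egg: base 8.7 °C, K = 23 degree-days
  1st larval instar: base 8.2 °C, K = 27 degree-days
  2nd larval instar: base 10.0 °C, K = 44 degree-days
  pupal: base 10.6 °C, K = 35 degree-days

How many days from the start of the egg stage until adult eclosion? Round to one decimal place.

12.3 days

egg: 23 / (20.1 − 8.7) = 23 / 11.4 = 2.018 d.
1st larval instar: 27 / (20.1 − 8.2) = 27 / 11.9 = 2.269 d.
2nd larval instar: 44 / (20.1 − 10.0) = 44 / 10.1 = 4.356 d.
pupal: 35 / (20.1 − 10.6) = 35 / 9.5 = 3.684 d.
Sum = 12.327 ≈ 12.3 days.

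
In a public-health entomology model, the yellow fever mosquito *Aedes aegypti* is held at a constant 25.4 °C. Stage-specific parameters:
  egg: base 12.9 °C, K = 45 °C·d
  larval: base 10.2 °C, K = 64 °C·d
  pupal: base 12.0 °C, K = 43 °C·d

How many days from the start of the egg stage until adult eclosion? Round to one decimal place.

11.0 days

egg: 45 / (25.4 − 12.9) = 45 / 12.5 = 3.600 d.
larval: 64 / (25.4 − 10.2) = 64 / 15.2 = 4.211 d.
pupal: 43 / (25.4 − 12.0) = 43 / 13.4 = 3.209 d.
Sum = 11.019 ≈ 11.0 days.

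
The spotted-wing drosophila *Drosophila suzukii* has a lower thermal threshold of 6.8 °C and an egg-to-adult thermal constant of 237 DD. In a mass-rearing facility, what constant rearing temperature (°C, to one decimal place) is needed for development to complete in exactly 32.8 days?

14.0 °C

Required daily accumulation = 237 / 32.8 = 7.226 DD/day.
T = T_base + 7.226 = 6.8 + 7.226 = 14.026 ≈ 14.0 °C.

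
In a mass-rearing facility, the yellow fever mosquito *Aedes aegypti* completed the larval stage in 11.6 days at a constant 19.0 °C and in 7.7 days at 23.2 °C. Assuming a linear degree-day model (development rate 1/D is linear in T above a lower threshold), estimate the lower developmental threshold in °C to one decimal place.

Linear rate model ⇒ the product D·(T − T_b) is constant across temperatures.
11.6·(19.0 − T_b) = 7.7·(23.2 − T_b)
T_b = (11.6·19.0 − 7.7·23.2) / (11.6 − 7.7) = 41.76 / 3.9 = 10.708 °C ≈ 10.7 °C.

10.7 °C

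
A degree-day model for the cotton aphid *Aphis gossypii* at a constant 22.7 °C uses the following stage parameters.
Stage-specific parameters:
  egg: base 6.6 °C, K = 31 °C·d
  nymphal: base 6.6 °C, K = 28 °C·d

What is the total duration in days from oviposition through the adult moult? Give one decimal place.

3.7 days

egg: 31 / (22.7 − 6.6) = 31 / 16.1 = 1.925 d.
nymphal: 28 / (22.7 − 6.6) = 28 / 16.1 = 1.739 d.
Sum = 3.665 ≈ 3.7 days.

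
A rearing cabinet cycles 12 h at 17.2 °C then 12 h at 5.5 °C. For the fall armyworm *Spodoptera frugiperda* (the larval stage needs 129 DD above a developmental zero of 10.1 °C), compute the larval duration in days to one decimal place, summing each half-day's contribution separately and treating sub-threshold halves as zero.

Day half: max(0, 17.2 − 10.1) × 0.5 = 7.1 × 0.5 = 3.55 DD.
Night half: max(0, 5.5 − 10.1) × 0.5 = 0.0 × 0.5 = 0.00 DD.
Per 24 h: 3.55 DD/day.
Duration = 129 / 3.55 = 36.338 ≈ 36.3 days.

36.3 days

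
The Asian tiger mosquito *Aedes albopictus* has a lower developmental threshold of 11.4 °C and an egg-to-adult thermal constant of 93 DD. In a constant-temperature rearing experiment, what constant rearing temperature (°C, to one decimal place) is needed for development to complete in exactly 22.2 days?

15.6 °C

Required daily accumulation = 93 / 22.2 = 4.189 DD/day.
T = T_base + 4.189 = 11.4 + 4.189 = 15.589 ≈ 15.6 °C.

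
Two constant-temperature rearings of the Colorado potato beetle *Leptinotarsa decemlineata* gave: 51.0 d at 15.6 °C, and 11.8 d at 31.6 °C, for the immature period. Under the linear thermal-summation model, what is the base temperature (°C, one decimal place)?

10.8 °C

Linear rate model ⇒ the product D·(T − T_b) is constant across temperatures.
51.0·(15.6 − T_b) = 11.8·(31.6 − T_b)
T_b = (51.0·15.6 − 11.8·31.6) / (51.0 − 11.8) = 422.72 / 39.2 = 10.784 °C ≈ 10.8 °C.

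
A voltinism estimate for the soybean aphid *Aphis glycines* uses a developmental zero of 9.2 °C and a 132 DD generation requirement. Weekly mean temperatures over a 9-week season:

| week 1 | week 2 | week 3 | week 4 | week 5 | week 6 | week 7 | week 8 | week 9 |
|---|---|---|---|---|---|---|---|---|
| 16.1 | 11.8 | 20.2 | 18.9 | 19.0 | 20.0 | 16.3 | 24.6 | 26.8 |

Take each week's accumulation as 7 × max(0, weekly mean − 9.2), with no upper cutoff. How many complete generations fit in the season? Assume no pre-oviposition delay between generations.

Weekly DD (7 × max(0, T̄ − 9.2)): 48.3, 18.2, 77.0, 67.9, 68.6, 75.6, 49.7, 107.8, 123.2.
Season total = 636.3 DD.
Complete generations = ⌊636.3 / 132⌋ = 4.

4 generations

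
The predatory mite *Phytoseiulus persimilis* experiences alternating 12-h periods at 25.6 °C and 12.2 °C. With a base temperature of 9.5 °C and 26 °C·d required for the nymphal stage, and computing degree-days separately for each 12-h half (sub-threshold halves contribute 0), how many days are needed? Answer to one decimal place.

Day half: max(0, 25.6 − 9.5) × 0.5 = 16.1 × 0.5 = 8.05 DD.
Night half: max(0, 12.2 − 9.5) × 0.5 = 2.7 × 0.5 = 1.35 DD.
Per 24 h: 9.40 DD/day.
Duration = 26 / 9.40 = 2.766 ≈ 2.8 days.

2.8 days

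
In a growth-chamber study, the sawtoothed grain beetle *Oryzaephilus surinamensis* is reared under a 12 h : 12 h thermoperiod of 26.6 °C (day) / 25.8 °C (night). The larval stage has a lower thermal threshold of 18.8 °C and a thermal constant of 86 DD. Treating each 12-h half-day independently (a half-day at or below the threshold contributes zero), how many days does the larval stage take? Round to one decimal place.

11.6 days

Day half: max(0, 26.6 − 18.8) × 0.5 = 7.8 × 0.5 = 3.90 DD.
Night half: max(0, 25.8 − 18.8) × 0.5 = 7.0 × 0.5 = 3.50 DD.
Per 24 h: 7.40 DD/day.
Duration = 86 / 7.40 = 11.622 ≈ 11.6 days.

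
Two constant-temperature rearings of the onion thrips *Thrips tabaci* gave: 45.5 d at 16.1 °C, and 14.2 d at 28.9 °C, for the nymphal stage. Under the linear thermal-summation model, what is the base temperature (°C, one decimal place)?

10.3 °C

Under the model K = D·(T − T_b), so D₁·(T₁ − T_b) = D₂·(T₂ − T_b).
45.5·(16.1 − T_b) = 14.2·(28.9 − T_b)
T_b = (45.5·16.1 − 14.2·28.9) / (45.5 − 14.2) = 322.17 / 31.3 = 10.293 °C ≈ 10.3 °C.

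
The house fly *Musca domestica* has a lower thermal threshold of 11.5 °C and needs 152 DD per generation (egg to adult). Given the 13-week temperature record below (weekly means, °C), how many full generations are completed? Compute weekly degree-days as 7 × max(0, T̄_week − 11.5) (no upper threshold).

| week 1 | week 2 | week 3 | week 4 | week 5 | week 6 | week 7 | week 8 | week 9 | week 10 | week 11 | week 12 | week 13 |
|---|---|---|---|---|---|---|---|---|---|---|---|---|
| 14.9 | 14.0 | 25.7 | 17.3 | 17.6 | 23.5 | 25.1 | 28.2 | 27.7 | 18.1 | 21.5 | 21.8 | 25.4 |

Weekly DD (7 × max(0, T̄ − 11.5)): 23.8, 17.5, 99.4, 40.6, 42.7, 84.0, 95.2, 116.9, 113.4, 46.2, 70.0, 72.1, 97.3.
Season total = 919.1 DD.
Complete generations = ⌊919.1 / 152⌋ = 6.

6 generations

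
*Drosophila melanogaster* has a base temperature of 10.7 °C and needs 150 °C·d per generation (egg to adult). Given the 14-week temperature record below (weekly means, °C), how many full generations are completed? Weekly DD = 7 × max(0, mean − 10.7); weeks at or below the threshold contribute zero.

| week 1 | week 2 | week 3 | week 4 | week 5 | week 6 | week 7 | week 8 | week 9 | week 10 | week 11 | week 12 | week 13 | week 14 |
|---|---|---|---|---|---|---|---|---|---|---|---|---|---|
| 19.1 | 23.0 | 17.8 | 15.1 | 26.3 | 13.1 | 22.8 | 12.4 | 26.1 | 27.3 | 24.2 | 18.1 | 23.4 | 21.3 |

6 generations

Weekly DD (7 × max(0, T̄ − 10.7)): 58.8, 86.1, 49.7, 30.8, 109.2, 16.8, 84.7, 11.9, 107.8, 116.2, 94.5, 51.8, 88.9, 74.2.
Season total = 981.4 DD.
Complete generations = ⌊981.4 / 150⌋ = 6.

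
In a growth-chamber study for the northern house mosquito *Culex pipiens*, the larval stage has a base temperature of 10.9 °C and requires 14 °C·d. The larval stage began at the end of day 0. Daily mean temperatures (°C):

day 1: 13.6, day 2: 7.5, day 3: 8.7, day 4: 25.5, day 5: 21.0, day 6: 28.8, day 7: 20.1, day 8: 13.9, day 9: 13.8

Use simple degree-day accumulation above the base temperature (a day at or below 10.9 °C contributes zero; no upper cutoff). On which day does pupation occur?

day 4

Daily DD above 10.9 °C: 2.7, 0.0, 0.0, 14.6, 10.1, 17.9, 9.2, 3.0, 2.9.
Cumulative: 2.7, 2.7, 2.7, 17.3, 27.4, 45.3, 54.5, 57.5, 60.4.
The total first reaches 14 DD on day 4.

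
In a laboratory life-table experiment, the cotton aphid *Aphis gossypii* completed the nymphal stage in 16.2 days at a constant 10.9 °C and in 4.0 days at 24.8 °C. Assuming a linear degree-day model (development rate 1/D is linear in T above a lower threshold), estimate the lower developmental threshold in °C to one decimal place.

Equal thermal constants: D₁(T₁ − T_b) = D₂(T₂ − T_b).
16.2·(10.9 − T_b) = 4.0·(24.8 − T_b)
T_b = (16.2·10.9 − 4.0·24.8) / (16.2 − 4.0) = 77.38 / 12.2 = 6.343 °C ≈ 6.3 °C.

6.3 °C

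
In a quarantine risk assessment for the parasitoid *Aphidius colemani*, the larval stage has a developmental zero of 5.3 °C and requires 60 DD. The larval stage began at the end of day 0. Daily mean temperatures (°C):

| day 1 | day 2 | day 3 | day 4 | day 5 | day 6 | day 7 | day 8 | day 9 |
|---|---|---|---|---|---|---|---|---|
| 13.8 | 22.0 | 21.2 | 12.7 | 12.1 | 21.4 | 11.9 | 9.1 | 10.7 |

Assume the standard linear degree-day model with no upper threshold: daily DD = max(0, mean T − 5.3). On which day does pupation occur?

day 6

Daily DD above 5.3 °C: 8.5, 16.7, 15.9, 7.4, 6.8, 16.1, 6.6, 3.8, 5.4.
Cumulative: 8.5, 25.2, 41.1, 48.5, 55.3, 71.4, 78.0, 81.8, 87.2.
The total first reaches 60 DD on day 6.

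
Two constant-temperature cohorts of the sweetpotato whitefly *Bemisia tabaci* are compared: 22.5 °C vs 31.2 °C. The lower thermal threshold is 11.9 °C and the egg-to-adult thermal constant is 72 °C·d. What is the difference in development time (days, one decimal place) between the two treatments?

3.1 days

At 22.5 °C: 72 / (22.5 − 11.9) = 72 / 10.6 = 6.792 d.
At 31.2 °C: 72 / (31.2 − 11.9) = 72 / 19.3 = 3.731 d.
Difference = |6.792 − 3.731| = 3.062 ≈ 3.1 days.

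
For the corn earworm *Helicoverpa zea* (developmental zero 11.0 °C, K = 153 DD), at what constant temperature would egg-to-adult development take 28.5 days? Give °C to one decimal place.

Required daily accumulation = 153 / 28.5 = 5.368 DD/day.
T = T_base + 5.368 = 11.0 + 5.368 = 16.368 ≈ 16.4 °C.

16.4 °C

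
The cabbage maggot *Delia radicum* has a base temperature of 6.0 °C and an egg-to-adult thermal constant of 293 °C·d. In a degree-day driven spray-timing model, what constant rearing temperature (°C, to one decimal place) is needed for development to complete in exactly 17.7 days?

Required daily accumulation = 293 / 17.7 = 16.554 DD/day.
T = T_base + 16.554 = 6.0 + 16.554 = 22.554 ≈ 22.6 °C.

22.6 °C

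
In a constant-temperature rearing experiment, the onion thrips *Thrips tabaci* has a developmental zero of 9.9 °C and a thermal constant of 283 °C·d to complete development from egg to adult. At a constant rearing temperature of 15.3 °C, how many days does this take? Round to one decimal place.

52.4 days

Daily accumulation = 15.3 − 9.9 = 5.4 DD/day.
Duration = 283 / 5.4 = 52.407 ≈ 52.4 days.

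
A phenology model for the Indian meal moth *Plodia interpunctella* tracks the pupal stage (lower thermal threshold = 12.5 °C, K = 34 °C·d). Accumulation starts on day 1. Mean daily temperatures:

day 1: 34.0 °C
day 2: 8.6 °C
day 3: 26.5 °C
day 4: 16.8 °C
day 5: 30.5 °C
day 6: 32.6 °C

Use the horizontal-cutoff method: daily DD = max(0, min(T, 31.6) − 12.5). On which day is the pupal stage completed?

day 4

Daily DD above 12.5 °C (capped at 19.1): 19.1, 0.0, 14.0, 4.3, 18.0, 19.1.
Cumulative: 19.1, 19.1, 33.1, 37.4, 55.4, 74.5.
The total first reaches 34 DD on day 4.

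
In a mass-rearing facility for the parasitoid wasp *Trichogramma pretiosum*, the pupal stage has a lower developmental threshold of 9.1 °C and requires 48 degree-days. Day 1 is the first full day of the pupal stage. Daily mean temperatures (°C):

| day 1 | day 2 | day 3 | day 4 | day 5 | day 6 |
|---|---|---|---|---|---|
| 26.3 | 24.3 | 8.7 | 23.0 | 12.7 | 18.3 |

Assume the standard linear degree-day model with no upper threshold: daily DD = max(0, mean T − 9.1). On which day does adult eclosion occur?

Daily DD above 9.1 °C: 17.2, 15.2, 0.0, 13.9, 3.6, 9.2.
Cumulative: 17.2, 32.4, 32.4, 46.3, 49.9, 59.1.
The total first reaches 48 DD on day 5.

day 5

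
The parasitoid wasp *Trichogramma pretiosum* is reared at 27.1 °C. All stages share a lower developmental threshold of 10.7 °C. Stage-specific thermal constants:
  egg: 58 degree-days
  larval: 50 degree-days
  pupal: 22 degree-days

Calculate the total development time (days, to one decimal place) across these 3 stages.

Daily accumulation at 27.1 °C = 27.1 − 10.7 = 16.4 DD/day.
Total K = 58 + 50 + 22 = 130 DD.
Total duration = 130 / 16.4 = 7.927 ≈ 7.9 days.

7.9 days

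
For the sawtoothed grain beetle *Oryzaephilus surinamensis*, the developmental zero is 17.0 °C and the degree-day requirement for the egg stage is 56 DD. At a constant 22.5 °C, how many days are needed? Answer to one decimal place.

Daily accumulation = 22.5 − 17.0 = 5.5 DD/day.
Duration = 56 / 5.5 = 10.182 ≈ 10.2 days.

10.2 days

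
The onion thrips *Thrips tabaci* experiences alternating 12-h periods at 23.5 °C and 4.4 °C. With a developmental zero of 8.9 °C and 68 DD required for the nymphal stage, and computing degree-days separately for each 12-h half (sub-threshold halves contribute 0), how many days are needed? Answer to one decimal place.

Day half: max(0, 23.5 − 8.9) × 0.5 = 14.6 × 0.5 = 7.30 DD.
Night half: max(0, 4.4 − 8.9) × 0.5 = 0.0 × 0.5 = 0.00 DD.
Per 24 h: 7.30 DD/day.
Duration = 68 / 7.30 = 9.315 ≈ 9.3 days.

9.3 days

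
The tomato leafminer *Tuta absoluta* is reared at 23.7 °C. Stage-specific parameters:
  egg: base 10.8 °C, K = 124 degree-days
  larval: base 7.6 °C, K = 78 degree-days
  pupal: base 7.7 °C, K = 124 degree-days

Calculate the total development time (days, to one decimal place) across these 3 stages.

22.2 days

egg: 124 / (23.7 − 10.8) = 124 / 12.9 = 9.612 d.
larval: 78 / (23.7 − 7.6) = 78 / 16.1 = 4.845 d.
pupal: 124 / (23.7 − 7.7) = 124 / 16.0 = 7.750 d.
Sum = 22.207 ≈ 22.2 days.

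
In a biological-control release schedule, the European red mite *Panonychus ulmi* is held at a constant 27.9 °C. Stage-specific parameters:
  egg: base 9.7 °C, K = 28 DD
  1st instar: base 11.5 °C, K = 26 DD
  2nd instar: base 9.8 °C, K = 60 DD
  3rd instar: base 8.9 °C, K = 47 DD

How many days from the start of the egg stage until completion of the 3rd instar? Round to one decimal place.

egg: 28 / (27.9 − 9.7) = 28 / 18.2 = 1.538 d.
1st instar: 26 / (27.9 − 11.5) = 26 / 16.4 = 1.585 d.
2nd instar: 60 / (27.9 − 9.8) = 60 / 18.1 = 3.315 d.
3rd instar: 47 / (27.9 − 8.9) = 47 / 19.0 = 2.474 d.
Sum = 8.912 ≈ 8.9 days.

8.9 days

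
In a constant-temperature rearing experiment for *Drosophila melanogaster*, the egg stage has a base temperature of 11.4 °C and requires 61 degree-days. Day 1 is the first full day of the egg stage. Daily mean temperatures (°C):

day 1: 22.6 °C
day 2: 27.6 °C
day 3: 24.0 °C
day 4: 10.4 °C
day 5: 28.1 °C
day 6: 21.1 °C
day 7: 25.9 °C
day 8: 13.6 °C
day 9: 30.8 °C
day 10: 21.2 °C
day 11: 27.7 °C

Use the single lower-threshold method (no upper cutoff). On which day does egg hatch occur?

Daily DD above 11.4 °C: 11.2, 16.2, 12.6, 0.0, 16.7, 9.7, 14.5, 2.2, 19.4, 9.8, 16.3.
Cumulative: 11.2, 27.4, 40.0, 40.0, 56.7, 66.4, 80.9, 83.1, 102.5, 112.3, 128.6.
The total first reaches 61 DD on day 6.

day 6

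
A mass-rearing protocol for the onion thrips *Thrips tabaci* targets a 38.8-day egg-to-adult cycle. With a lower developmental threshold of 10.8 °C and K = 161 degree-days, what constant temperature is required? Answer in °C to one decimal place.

Required daily accumulation = 161 / 38.8 = 4.149 DD/day.
T = T_base + 4.149 = 10.8 + 4.149 = 14.949 ≈ 14.9 °C.

14.9 °C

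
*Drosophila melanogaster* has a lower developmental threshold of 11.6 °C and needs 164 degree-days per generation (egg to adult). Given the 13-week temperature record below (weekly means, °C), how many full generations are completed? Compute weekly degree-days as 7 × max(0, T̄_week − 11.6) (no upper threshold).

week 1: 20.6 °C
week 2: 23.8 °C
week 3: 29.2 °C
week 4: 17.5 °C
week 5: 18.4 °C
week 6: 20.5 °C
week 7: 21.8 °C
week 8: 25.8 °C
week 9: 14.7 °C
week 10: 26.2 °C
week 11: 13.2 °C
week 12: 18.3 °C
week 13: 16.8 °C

Weekly DD (7 × max(0, T̄ − 11.6)): 63.0, 85.4, 123.2, 41.3, 47.6, 62.3, 71.4, 99.4, 21.7, 102.2, 11.2, 46.9, 36.4.
Season total = 812.0 DD.
Complete generations = ⌊812.0 / 164⌋ = 4.

4 generations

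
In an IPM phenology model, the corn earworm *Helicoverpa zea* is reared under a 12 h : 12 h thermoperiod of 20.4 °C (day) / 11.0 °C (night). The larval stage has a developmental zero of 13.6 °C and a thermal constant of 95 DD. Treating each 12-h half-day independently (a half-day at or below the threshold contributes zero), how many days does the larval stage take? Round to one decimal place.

27.9 days

Day half: max(0, 20.4 − 13.6) × 0.5 = 6.8 × 0.5 = 3.40 DD.
Night half: max(0, 11.0 − 13.6) × 0.5 = 0.0 × 0.5 = 0.00 DD.
Per 24 h: 3.40 DD/day.
Duration = 95 / 3.40 = 27.941 ≈ 27.9 days.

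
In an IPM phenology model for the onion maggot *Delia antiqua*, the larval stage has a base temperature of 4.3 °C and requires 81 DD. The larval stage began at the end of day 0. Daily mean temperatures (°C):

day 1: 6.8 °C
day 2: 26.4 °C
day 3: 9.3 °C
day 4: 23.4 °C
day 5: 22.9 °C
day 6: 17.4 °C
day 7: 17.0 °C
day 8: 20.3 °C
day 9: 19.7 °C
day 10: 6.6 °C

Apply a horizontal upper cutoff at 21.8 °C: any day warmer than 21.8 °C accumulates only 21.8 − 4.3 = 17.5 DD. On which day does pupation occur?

day 7

Daily DD above 4.3 °C (capped at 17.5): 2.5, 17.5, 5.0, 17.5, 17.5, 13.1, 12.7, 16.0, 15.4, 2.3.
Cumulative: 2.5, 20.0, 25.0, 42.5, 60.0, 73.1, 85.8, 101.8, 117.2, 119.5.
The total first reaches 81 DD on day 7.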